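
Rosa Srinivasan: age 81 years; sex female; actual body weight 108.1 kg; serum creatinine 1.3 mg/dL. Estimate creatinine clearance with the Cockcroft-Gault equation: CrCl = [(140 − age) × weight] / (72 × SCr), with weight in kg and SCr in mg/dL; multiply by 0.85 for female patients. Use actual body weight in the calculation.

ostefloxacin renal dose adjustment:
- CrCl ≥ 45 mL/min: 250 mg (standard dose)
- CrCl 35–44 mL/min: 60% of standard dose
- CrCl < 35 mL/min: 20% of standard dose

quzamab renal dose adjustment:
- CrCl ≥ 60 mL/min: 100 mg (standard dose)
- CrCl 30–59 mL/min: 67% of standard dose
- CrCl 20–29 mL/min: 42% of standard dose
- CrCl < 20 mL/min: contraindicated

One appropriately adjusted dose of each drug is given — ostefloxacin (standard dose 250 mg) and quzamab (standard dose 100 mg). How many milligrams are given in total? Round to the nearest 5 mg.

CrCl = (140 − 81) × 108.1 / (72 × 1.3) × 0.85 = 6377.9 / 93.60 × 0.85 ≈ 57.9 mL/min
CrCl ≈ 58 mL/min.
ostefloxacin: ≥ 45 mL/min → 100% of 250 mg = 250 mg.
quzamab: 30–59 mL/min → 67% of 100 mg = 67 mg.
Total = 250 + 67 = 317 mg.

315 mg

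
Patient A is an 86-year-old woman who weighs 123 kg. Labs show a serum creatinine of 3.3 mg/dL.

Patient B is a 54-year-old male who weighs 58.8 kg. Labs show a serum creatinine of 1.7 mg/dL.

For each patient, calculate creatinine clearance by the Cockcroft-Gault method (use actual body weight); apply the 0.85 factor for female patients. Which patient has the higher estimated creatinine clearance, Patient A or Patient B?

Patient A: CrCl = (140 − 86) × 123 / (72 × 3.3) × 0.85 = 6642.0 / 237.60 × 0.85 ≈ 23.8 mL/min
Patient B: CrCl = (140 − 54) × 58.8 / (72 × 1.7) = 5056.8 / 122.40 ≈ 41.3 mL/min
23.8 vs 41.3 mL/min → Patient B is higher.

Patient B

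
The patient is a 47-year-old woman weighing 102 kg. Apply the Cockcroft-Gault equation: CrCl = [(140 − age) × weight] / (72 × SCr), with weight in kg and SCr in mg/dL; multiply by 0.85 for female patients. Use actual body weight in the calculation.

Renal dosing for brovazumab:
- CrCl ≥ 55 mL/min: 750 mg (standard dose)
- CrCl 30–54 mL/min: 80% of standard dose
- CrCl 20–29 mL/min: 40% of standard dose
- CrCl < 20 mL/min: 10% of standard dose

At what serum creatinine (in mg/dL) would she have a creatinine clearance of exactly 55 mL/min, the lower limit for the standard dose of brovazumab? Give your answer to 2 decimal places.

2.04 mg/dL

Standard dose requires CrCl ≥ 55 mL/min.
Set (140 − 47) × 102 × 0.85 / (72 × SCr) = 55
SCr = (140 − 47) × 102 × 0.85 / (72 × 55) = 2.036 mg/dL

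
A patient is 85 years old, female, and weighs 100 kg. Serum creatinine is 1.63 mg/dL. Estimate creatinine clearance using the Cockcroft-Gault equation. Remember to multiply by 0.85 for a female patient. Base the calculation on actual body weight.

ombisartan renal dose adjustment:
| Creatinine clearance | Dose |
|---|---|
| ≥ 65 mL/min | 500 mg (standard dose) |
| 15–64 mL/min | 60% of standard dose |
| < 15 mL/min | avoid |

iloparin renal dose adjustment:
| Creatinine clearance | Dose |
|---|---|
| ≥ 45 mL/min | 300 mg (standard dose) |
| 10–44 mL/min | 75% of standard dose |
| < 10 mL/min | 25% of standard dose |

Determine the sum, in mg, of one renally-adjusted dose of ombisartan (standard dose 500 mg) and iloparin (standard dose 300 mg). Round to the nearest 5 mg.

CrCl = (140 − 85) × 100 / (72 × 1.63) × 0.85 = 5500.0 / 117.36 × 0.85 ≈ 39.8 mL/min
CrCl ≈ 40 mL/min.
ombisartan: 15–64 mL/min → 60% of 500 mg = 300 mg.
iloparin: 10–44 mL/min → 75% of 300 mg = 225 mg.
Total = 300 + 225 = 525 mg.

525 mg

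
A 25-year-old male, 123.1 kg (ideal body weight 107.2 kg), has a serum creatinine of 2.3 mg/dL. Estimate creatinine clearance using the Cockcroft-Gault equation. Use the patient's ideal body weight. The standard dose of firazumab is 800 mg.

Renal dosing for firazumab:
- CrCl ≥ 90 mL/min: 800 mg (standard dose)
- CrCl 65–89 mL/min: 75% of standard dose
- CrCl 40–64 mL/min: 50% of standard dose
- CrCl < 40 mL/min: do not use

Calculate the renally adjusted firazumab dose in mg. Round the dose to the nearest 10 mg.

600 mg

CrCl = (140 − 25) × 107.2 / (72 × 2.3) = 12328.0 / 165.60 ≈ 74.4 mL/min
CrCl ≈ 74 mL/min → bracket 65–89 mL/min.
75% of 800 mg = 600 mg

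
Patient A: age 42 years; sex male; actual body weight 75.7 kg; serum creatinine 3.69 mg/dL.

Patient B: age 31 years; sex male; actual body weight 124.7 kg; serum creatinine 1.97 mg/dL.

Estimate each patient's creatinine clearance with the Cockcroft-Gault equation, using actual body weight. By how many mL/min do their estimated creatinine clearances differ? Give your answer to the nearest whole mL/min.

68 mL/min

Patient A: CrCl = (140 − 42) × 75.7 / (72 × 3.69) = 7418.6 / 265.68 ≈ 27.9 mL/min
Patient B: CrCl = (140 − 31) × 124.7 / (72 × 1.97) = 13592.3 / 141.84 ≈ 95.8 mL/min
|27.9 − 95.8| = 67.9 mL/min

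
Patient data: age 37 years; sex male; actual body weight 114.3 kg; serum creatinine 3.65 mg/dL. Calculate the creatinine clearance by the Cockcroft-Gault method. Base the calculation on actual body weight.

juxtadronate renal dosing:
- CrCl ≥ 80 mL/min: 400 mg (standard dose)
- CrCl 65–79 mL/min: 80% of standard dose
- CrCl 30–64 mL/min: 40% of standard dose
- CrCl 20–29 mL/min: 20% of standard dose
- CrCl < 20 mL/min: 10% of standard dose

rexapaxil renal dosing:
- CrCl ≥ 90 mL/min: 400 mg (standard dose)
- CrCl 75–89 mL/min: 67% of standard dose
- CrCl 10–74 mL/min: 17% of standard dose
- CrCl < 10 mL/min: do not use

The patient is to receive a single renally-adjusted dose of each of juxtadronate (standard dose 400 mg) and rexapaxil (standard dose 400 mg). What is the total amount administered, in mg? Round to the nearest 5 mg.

230 mg

CrCl = (140 − 37) × 114.3 / (72 × 3.65) = 11772.9 / 262.80 ≈ 44.8 mL/min
CrCl ≈ 45 mL/min.
juxtadronate: 30–64 mL/min → 40% of 400 mg = 160 mg.
rexapaxil: 10–74 mL/min → 17% of 400 mg = 68 mg.
Total = 160 + 68 = 228 mg.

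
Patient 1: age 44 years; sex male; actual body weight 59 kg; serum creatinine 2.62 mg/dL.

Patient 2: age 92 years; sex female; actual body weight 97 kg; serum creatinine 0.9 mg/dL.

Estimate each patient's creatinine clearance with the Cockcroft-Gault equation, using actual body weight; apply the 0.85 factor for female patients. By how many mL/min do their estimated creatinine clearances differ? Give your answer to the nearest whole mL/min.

Patient 1: CrCl = (140 − 44) × 59 / (72 × 2.62) = 5664.0 / 188.64 ≈ 30.0 mL/min
Patient 2: CrCl = (140 − 92) × 97 / (72 × 0.9) × 0.85 = 4656.0 / 64.80 × 0.85 ≈ 61.1 mL/min
|30.0 − 61.1| = 31.1 mL/min

31 mL/min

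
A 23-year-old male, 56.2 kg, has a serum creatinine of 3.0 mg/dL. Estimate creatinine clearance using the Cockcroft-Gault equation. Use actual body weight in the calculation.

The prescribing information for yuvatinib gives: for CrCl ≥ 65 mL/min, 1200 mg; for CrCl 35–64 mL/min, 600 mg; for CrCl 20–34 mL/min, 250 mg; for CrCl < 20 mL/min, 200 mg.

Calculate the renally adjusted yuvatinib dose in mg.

CrCl = (140 − 23) × 56.2 / (72 × 3) = 6575.4 / 216.00 ≈ 30.4 mL/min
CrCl ≈ 30 mL/min → bracket 20–34 mL/min.
Dose for this bracket: 250 mg.

250 mg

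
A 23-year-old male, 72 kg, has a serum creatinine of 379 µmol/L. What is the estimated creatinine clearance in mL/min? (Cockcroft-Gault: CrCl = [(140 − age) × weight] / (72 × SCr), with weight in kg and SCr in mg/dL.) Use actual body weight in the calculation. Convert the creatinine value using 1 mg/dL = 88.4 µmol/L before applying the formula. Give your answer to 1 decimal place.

27.3 mL/min

SCr = 379 / 88.4 = 4.287 mg/dL
CrCl = (140 − 23) × 72 / (72 × 4.287) = 8424.0 / 308.66 ≈ 27.3 mL/min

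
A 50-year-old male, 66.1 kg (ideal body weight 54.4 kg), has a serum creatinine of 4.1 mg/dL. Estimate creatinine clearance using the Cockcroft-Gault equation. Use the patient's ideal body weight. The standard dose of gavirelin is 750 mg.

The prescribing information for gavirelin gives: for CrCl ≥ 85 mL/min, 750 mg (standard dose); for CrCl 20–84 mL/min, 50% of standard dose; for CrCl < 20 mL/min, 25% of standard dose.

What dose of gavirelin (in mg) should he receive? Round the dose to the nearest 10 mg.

190 mg

CrCl = (140 − 50) × 54.4 / (72 × 4.1) = 4896.0 / 295.20 ≈ 16.6 mL/min
CrCl ≈ 17 mL/min → bracket < 20 mL/min.
25% of 750 mg = 187.5 mg → 190 mg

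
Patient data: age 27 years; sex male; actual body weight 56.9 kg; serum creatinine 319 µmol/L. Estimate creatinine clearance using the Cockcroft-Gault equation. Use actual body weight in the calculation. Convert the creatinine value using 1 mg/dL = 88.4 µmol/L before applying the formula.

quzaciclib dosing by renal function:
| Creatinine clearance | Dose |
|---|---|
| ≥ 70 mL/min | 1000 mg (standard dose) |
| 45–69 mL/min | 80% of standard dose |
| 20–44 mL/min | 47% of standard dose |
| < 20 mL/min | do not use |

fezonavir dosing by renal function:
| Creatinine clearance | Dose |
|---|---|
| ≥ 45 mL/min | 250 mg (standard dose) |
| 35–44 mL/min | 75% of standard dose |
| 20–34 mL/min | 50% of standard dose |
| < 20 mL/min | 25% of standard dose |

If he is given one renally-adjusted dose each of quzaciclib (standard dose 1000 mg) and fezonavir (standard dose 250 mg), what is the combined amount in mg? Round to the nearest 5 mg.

SCr = 319 / 88.4 = 3.609 mg/dL
CrCl = (140 − 27) × 56.9 / (72 × 3.609) = 6429.7 / 259.85 ≈ 24.7 mL/min
CrCl ≈ 25 mL/min.
quzaciclib: 20–44 mL/min → 47% of 1000 mg = 470 mg.
fezonavir: 20–34 mL/min → 50% of 250 mg = 125 mg.
Total = 470 + 125 = 595 mg.

595 mg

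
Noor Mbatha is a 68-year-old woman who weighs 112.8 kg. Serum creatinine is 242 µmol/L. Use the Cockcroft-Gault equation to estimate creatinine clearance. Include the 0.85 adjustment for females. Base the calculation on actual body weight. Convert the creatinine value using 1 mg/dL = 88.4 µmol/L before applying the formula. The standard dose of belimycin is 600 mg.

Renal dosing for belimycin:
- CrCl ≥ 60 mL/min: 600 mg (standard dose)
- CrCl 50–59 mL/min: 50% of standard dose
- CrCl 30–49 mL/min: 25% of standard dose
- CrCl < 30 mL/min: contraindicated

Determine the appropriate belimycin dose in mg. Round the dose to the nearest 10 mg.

SCr = 242 / 88.4 = 2.738 mg/dL
CrCl = (140 − 68) × 112.8 / (72 × 2.738) × 0.85 = 8121.6 / 197.14 × 0.85 ≈ 35.0 mL/min
CrCl ≈ 35 mL/min → bracket 30–49 mL/min.
25% of 600 mg = 150 mg

150 mg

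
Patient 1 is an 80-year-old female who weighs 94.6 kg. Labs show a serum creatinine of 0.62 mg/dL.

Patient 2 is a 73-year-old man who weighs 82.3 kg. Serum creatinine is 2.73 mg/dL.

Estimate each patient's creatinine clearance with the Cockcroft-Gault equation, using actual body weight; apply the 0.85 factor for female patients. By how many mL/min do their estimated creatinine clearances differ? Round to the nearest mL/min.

Patient 1: CrCl = (140 − 80) × 94.6 / (72 × 0.62) × 0.85 = 5676.0 / 44.64 × 0.85 ≈ 108.1 mL/min
Patient 2: CrCl = (140 − 73) × 82.3 / (72 × 2.73) = 5514.1 / 196.56 ≈ 28.1 mL/min
|108.1 − 28.1| = 80.0 mL/min

80 mL/min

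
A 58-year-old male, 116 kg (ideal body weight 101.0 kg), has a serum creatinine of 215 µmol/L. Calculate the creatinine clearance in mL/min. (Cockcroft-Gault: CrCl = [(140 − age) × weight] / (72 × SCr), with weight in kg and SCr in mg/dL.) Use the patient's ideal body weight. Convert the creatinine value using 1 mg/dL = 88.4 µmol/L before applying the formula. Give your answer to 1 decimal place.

SCr = 215 / 88.4 = 2.432 mg/dL
CrCl = (140 − 58) × 101 / (72 × 2.432) = 8282.0 / 175.10 ≈ 47.3 mL/min

47.3 mL/min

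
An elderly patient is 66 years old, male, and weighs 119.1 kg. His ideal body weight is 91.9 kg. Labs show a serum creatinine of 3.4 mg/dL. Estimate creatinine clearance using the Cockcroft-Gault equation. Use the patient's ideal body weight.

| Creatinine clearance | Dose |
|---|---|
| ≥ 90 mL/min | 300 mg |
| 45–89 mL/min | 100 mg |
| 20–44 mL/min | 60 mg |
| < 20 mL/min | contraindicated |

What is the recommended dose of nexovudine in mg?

60 mg

CrCl = (140 − 66) × 91.9 / (72 × 3.4) = 6800.6 / 244.80 ≈ 27.8 mL/min
CrCl ≈ 28 mL/min → bracket 20–44 mL/min.
Dose for this bracket: 60 mg.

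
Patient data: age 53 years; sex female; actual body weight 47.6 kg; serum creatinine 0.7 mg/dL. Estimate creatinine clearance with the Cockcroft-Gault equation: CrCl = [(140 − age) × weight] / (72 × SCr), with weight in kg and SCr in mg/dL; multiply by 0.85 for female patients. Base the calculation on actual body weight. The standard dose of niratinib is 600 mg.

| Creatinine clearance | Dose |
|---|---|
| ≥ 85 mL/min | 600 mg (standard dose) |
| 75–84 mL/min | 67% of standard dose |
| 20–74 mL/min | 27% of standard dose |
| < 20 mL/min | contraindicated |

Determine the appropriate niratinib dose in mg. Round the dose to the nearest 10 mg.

160 mg

CrCl = (140 − 53) × 47.6 / (72 × 0.7) × 0.85 = 4141.2 / 50.40 × 0.85 ≈ 69.8 mL/min
CrCl ≈ 70 mL/min → bracket 20–74 mL/min.
27% of 600 mg = 162 mg → 160 mg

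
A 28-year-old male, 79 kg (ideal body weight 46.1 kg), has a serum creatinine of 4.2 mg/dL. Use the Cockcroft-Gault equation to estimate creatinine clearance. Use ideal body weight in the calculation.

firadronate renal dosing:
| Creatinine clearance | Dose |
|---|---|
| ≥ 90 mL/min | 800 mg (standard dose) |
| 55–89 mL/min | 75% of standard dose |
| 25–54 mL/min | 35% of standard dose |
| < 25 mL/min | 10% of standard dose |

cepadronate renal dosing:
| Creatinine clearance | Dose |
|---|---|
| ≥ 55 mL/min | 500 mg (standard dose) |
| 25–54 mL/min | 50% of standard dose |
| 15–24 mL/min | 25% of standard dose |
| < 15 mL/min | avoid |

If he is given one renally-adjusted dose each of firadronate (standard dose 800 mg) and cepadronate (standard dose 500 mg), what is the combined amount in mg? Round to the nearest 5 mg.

205 mg

CrCl = (140 − 28) × 46.1 / (72 × 4.2) = 5163.2 / 302.40 ≈ 17.1 mL/min
CrCl ≈ 17 mL/min.
firadronate: < 25 mL/min → 10% of 800 mg = 80 mg.
cepadronate: 15–24 mL/min → 25% of 500 mg = 125 mg.
Total = 80 + 125 = 205 mg.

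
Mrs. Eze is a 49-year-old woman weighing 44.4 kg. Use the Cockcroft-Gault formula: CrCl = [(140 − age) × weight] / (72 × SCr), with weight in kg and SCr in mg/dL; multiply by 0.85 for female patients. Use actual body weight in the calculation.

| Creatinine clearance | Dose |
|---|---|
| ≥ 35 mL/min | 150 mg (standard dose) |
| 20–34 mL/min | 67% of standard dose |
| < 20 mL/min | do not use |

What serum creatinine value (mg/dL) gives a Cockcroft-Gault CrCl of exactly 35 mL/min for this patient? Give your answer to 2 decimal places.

1.36 mg/dL

Standard dose requires CrCl ≥ 35 mL/min.
Set (140 − 49) × 44.4 × 0.85 / (72 × SCr) = 35
SCr = (140 − 49) × 44.4 × 0.85 / (72 × 35) = 1.363 mg/dL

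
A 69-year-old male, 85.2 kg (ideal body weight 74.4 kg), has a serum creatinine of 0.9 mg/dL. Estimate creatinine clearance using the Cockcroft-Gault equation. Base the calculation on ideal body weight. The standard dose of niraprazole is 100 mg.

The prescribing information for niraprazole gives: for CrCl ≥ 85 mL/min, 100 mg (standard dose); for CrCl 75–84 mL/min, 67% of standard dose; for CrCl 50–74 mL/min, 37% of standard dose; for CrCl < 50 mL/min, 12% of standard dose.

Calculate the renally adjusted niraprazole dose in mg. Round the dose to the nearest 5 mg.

65 mg

CrCl = (140 − 69) × 74.4 / (72 × 0.9) = 5282.4 / 64.80 ≈ 81.5 mL/min
CrCl ≈ 82 mL/min → bracket 75–84 mL/min.
67% of 100 mg = 67 mg → 65 mg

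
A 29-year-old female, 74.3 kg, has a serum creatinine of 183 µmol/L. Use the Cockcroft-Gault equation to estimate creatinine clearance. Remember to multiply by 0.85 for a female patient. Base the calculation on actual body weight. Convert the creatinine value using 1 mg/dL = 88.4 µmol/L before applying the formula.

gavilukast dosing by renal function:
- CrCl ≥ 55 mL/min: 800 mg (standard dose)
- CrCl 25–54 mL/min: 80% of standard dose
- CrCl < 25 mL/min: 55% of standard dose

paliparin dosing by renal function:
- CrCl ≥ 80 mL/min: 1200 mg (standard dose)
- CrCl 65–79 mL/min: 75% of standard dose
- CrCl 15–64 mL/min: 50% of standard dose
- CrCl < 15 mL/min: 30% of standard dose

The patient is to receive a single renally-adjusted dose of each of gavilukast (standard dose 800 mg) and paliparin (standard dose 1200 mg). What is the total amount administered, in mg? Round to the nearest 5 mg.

SCr = 183 / 88.4 = 2.07 mg/dL
CrCl = (140 − 29) × 74.3 / (72 × 2.07) × 0.85 = 8247.3 / 149.04 × 0.85 ≈ 47.0 mL/min
CrCl ≈ 47 mL/min.
gavilukast: 25–54 mL/min → 80% of 800 mg = 640 mg.
paliparin: 15–64 mL/min → 50% of 1200 mg = 600 mg.
Total = 640 + 600 = 1240 mg.

1240 mg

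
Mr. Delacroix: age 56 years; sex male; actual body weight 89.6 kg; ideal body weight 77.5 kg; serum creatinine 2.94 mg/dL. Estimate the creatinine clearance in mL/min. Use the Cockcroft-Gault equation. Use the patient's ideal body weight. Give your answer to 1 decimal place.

30.8 mL/min

CrCl = (140 − 56) × 77.5 / (72 × 2.94) = 6510.0 / 211.68 ≈ 30.8 mL/min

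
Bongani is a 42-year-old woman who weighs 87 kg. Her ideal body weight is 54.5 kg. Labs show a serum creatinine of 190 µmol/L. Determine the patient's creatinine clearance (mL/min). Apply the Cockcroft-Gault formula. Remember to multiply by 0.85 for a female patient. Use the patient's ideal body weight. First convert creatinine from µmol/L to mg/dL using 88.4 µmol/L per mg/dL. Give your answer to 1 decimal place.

SCr = 190 / 88.4 = 2.149 mg/dL
CrCl = (140 − 42) × 54.5 / (72 × 2.149) × 0.85 = 5341.0 / 154.73 × 0.85 ≈ 29.3 mL/min

29.3 mL/min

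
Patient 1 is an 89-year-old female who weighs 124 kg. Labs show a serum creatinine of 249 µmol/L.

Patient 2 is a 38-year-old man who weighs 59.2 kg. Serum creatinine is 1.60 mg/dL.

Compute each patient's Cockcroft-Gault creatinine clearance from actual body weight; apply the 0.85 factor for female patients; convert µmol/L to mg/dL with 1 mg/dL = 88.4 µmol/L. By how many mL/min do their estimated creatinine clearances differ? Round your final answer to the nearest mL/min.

26 mL/min

Patient 1: SCr = 249 / 88.4 = 2.817 mg/dL
Patient 1: CrCl = (140 − 89) × 124 / (72 × 2.817) × 0.85 = 6324.0 / 202.82 × 0.85 ≈ 26.5 mL/min
Patient 2: CrCl = (140 − 38) × 59.2 / (72 × 1.6) = 6038.4 / 115.20 ≈ 52.4 mL/min
|26.5 − 52.4| = 25.9 mL/min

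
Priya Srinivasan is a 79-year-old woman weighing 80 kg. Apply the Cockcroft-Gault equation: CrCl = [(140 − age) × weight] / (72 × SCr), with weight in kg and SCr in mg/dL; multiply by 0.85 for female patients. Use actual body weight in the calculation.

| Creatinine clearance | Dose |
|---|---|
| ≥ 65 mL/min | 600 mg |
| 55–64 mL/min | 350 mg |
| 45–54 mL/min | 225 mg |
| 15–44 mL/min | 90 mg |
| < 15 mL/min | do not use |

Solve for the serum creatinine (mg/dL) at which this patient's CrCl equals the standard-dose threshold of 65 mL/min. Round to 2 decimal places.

0.89 mg/dL

Standard dose requires CrCl ≥ 65 mL/min.
Set (140 − 79) × 80 × 0.85 / (72 × SCr) = 65
SCr = (140 − 79) × 80 × 0.85 / (72 × 65) = 0.886 mg/dL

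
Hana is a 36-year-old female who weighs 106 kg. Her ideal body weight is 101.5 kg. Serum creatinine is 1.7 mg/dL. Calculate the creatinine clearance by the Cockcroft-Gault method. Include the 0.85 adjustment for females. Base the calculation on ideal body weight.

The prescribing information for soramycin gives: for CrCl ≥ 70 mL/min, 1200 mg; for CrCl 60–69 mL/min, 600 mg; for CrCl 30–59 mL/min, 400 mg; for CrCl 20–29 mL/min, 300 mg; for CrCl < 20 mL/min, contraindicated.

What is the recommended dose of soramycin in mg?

CrCl = (140 − 36) × 101.5 / (72 × 1.7) × 0.85 = 10556.0 / 122.40 × 0.85 ≈ 73.3 mL/min
CrCl ≈ 73 mL/min → bracket ≥ 70 mL/min.
Dose for this bracket: 1200 mg.

1200 mg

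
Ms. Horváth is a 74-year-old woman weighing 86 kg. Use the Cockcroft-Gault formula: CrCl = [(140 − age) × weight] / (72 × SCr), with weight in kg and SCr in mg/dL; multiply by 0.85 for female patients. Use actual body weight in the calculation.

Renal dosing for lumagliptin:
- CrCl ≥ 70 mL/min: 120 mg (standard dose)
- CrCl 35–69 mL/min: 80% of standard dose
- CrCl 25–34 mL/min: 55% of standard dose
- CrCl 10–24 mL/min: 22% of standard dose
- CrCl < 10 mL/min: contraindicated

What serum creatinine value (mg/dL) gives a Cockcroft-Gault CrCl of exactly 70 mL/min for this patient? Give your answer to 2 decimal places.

0.96 mg/dL

Standard dose requires CrCl ≥ 70 mL/min.
Set (140 − 74) × 86 × 0.85 / (72 × SCr) = 70
SCr = (140 − 74) × 86 × 0.85 / (72 × 70) = 0.957 mg/dL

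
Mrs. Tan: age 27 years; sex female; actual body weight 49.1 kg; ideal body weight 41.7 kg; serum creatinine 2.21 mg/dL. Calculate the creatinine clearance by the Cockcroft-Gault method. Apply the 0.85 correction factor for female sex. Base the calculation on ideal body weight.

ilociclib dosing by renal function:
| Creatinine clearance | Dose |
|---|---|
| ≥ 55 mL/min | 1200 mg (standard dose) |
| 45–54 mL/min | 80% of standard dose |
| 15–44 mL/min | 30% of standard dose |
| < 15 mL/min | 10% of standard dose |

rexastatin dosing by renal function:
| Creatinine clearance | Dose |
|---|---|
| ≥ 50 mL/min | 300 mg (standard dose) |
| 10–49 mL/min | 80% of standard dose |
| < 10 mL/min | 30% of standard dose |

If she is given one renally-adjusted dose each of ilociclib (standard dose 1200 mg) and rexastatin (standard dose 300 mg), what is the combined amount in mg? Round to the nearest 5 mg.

600 mg

CrCl = (140 − 27) × 41.7 / (72 × 2.21) × 0.85 = 4712.1 / 159.12 × 0.85 ≈ 25.2 mL/min
CrCl ≈ 25 mL/min.
ilociclib: 15–44 mL/min → 30% of 1200 mg = 360 mg.
rexastatin: 10–49 mL/min → 80% of 300 mg = 240 mg.
Total = 360 + 240 = 600 mg.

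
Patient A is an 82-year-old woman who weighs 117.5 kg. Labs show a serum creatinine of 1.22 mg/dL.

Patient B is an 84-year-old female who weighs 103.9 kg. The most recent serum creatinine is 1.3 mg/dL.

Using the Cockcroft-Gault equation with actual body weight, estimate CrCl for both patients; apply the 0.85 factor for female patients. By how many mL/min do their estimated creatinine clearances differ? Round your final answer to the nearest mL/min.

13 mL/min

Patient A: CrCl = (140 − 82) × 117.5 / (72 × 1.22) × 0.85 = 6815.0 / 87.84 × 0.85 ≈ 65.9 mL/min
Patient B: CrCl = (140 − 84) × 103.9 / (72 × 1.3) × 0.85 = 5818.4 / 93.60 × 0.85 ≈ 52.8 mL/min
|65.9 − 52.8| = 13.1 mL/min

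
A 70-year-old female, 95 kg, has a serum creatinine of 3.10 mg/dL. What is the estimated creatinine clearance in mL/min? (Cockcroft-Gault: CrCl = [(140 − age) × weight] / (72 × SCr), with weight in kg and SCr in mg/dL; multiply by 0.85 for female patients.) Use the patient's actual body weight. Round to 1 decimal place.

25.3 mL/min

CrCl = (140 − 70) × 95 / (72 × 3.1) × 0.85 = 6650.0 / 223.20 × 0.85 ≈ 25.3 mL/min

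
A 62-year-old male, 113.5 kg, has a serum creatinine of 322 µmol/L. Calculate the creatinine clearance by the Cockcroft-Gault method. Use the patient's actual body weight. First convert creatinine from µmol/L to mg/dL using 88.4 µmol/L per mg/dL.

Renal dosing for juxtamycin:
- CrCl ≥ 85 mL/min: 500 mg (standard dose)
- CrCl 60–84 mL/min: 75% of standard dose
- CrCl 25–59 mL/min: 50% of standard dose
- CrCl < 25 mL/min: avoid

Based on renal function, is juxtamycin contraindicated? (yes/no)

no

SCr = 322 / 88.4 = 3.643 mg/dL
CrCl = (140 − 62) × 113.5 / (72 × 3.643) = 8853.0 / 262.30 ≈ 33.8 mL/min
CrCl ≈ 34 mL/min, which is ≥ 25 mL/min.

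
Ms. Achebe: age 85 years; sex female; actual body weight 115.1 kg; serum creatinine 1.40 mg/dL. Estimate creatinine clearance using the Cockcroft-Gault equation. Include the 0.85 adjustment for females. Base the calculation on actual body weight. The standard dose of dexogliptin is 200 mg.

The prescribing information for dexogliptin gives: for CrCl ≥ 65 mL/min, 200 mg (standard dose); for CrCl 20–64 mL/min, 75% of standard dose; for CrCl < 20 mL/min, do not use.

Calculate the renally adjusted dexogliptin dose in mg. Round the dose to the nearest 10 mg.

CrCl = (140 − 85) × 115.1 / (72 × 1.4) × 0.85 = 6330.5 / 100.80 × 0.85 ≈ 53.4 mL/min
CrCl ≈ 53 mL/min → bracket 20–64 mL/min.
75% of 200 mg = 150 mg

150 mg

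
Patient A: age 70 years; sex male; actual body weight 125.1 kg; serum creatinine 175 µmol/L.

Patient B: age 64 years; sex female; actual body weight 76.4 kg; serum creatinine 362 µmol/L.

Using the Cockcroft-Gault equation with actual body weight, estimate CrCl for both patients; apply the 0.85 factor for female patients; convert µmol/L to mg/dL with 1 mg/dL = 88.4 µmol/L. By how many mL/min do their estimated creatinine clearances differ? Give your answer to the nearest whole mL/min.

Patient A: SCr = 175 / 88.4 = 1.98 mg/dL
Patient A: CrCl = (140 − 70) × 125.1 / (72 × 1.98) = 8757.0 / 142.56 ≈ 61.4 mL/min
Patient B: SCr = 362 / 88.4 = 4.095 mg/dL
Patient B: CrCl = (140 − 64) × 76.4 / (72 × 4.095) × 0.85 = 5806.4 / 294.84 × 0.85 ≈ 16.7 mL/min
|61.4 − 16.7| = 44.7 mL/min

45 mL/min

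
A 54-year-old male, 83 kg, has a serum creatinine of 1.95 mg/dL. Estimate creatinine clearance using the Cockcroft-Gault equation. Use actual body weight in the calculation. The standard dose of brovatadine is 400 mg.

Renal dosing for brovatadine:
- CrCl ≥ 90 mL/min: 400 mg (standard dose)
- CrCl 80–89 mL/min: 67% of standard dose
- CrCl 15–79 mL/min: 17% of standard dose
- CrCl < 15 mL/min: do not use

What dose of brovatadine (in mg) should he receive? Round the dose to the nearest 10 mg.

70 mg

CrCl = (140 − 54) × 83 / (72 × 1.95) = 7138.0 / 140.40 ≈ 50.8 mL/min
CrCl ≈ 51 mL/min → bracket 15–79 mL/min.
17% of 400 mg = 68 mg → 70 mg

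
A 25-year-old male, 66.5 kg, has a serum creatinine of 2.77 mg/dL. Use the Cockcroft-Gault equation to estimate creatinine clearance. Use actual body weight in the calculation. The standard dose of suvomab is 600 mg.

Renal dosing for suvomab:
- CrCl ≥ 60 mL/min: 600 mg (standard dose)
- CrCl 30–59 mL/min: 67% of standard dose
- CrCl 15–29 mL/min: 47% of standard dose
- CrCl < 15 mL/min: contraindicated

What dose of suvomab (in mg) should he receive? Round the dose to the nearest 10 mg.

400 mg

CrCl = (140 − 25) × 66.5 / (72 × 2.77) = 7647.5 / 199.44 ≈ 38.3 mL/min
CrCl ≈ 38 mL/min → bracket 30–59 mL/min.
67% of 600 mg = 402 mg → 400 mg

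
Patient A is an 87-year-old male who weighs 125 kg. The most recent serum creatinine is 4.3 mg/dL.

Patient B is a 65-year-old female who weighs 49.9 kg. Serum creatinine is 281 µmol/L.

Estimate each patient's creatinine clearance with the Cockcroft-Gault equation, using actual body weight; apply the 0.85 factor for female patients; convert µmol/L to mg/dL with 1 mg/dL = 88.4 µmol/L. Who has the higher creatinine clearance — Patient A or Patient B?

Patient A

Patient A: CrCl = (140 − 87) × 125 / (72 × 4.3) = 6625.0 / 309.60 ≈ 21.4 mL/min
Patient B: SCr = 281 / 88.4 = 3.179 mg/dL
Patient B: CrCl = (140 − 65) × 49.9 / (72 × 3.179) × 0.85 = 3742.5 / 228.89 × 0.85 ≈ 13.9 mL/min
21.4 vs 13.9 mL/min → Patient A is higher.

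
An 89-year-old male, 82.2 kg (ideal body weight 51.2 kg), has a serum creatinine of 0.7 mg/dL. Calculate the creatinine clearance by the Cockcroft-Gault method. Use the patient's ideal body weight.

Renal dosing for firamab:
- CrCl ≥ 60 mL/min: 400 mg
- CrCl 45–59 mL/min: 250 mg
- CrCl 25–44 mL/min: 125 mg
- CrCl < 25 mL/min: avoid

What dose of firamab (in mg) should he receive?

CrCl = (140 − 89) × 51.2 / (72 × 0.7) = 2611.2 / 50.40 ≈ 51.8 mL/min
CrCl ≈ 52 mL/min → bracket 45–59 mL/min.
Dose for this bracket: 250 mg.

250 mg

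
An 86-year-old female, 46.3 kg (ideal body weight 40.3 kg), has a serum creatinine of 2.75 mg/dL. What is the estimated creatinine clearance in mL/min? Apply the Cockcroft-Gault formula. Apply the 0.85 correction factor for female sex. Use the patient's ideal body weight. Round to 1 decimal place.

CrCl = (140 − 86) × 40.3 / (72 × 2.75) × 0.85 = 2176.2 / 198.00 × 0.85 ≈ 9.3 mL/min

9.3 mL/min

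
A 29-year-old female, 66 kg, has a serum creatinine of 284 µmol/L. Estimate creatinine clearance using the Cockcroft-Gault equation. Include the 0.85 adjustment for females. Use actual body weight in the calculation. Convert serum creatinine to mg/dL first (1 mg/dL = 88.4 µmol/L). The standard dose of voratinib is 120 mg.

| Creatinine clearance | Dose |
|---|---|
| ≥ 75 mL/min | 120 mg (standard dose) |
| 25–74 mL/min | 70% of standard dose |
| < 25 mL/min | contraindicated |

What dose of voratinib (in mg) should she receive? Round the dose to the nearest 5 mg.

85 mg

SCr = 284 / 88.4 = 3.213 mg/dL
CrCl = (140 − 29) × 66 / (72 × 3.213) × 0.85 = 7326.0 / 231.34 × 0.85 ≈ 26.9 mL/min
CrCl ≈ 27 mL/min → bracket 25–74 mL/min.
70% of 120 mg = 84 mg → 85 mg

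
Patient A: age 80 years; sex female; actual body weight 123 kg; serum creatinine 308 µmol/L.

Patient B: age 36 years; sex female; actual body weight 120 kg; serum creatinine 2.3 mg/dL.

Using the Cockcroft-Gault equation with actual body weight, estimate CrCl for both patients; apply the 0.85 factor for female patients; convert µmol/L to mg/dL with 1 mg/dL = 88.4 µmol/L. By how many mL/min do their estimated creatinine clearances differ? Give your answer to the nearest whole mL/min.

Patient A: SCr = 308 / 88.4 = 3.484 mg/dL
Patient A: CrCl = (140 − 80) × 123 / (72 × 3.484) × 0.85 = 7380.0 / 250.85 × 0.85 ≈ 25.0 mL/min
Patient B: CrCl = (140 − 36) × 120 / (72 × 2.3) × 0.85 = 12480.0 / 165.60 × 0.85 ≈ 64.1 mL/min
|25.0 − 64.1| = 39.1 mL/min

39 mL/min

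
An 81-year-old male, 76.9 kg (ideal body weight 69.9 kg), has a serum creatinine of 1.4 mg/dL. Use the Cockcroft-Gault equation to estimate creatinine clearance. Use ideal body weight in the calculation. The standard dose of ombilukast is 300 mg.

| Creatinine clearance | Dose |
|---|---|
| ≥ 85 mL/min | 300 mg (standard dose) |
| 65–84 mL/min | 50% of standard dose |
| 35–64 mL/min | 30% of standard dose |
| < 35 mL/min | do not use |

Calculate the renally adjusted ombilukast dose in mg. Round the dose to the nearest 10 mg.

90 mg

CrCl = (140 − 81) × 69.9 / (72 × 1.4) = 4124.1 / 100.80 ≈ 40.9 mL/min
CrCl ≈ 41 mL/min → bracket 35–64 mL/min.
30% of 300 mg = 90 mg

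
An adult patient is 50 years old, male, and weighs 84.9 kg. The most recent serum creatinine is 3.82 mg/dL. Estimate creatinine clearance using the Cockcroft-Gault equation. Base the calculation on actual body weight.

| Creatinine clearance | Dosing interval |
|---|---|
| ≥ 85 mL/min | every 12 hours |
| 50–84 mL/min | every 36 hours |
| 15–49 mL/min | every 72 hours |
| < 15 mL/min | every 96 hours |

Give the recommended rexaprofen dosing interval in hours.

every 72 hours

CrCl = (140 − 50) × 84.9 / (72 × 3.82) = 7641.0 / 275.04 ≈ 27.8 mL/min
CrCl ≈ 28 mL/min → bracket 15–49 mL/min → every 72 hours.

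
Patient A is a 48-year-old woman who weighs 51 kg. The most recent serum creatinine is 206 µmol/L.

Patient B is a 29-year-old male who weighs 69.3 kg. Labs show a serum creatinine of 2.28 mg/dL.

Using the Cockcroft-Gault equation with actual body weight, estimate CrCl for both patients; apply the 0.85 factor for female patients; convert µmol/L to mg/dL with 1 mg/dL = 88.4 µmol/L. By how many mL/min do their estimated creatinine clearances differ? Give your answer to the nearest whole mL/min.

23 mL/min

Patient A: SCr = 206 / 88.4 = 2.33 mg/dL
Patient A: CrCl = (140 − 48) × 51 / (72 × 2.33) × 0.85 = 4692.0 / 167.76 × 0.85 ≈ 23.8 mL/min
Patient B: CrCl = (140 − 29) × 69.3 / (72 × 2.28) = 7692.3 / 164.16 ≈ 46.9 mL/min
|23.8 − 46.9| = 23.1 mL/min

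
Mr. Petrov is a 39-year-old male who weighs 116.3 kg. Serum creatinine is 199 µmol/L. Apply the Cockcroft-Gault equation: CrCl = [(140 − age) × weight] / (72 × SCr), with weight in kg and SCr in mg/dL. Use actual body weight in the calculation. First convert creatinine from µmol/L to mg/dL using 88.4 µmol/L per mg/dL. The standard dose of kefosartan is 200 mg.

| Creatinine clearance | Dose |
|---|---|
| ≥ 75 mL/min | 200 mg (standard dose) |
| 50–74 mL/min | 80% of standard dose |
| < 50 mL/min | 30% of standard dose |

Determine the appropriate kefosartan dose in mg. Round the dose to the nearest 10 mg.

160 mg

SCr = 199 / 88.4 = 2.251 mg/dL
CrCl = (140 − 39) × 116.3 / (72 × 2.251) = 11746.3 / 162.07 ≈ 72.5 mL/min
CrCl ≈ 72 mL/min → bracket 50–74 mL/min.
80% of 200 mg = 160 mg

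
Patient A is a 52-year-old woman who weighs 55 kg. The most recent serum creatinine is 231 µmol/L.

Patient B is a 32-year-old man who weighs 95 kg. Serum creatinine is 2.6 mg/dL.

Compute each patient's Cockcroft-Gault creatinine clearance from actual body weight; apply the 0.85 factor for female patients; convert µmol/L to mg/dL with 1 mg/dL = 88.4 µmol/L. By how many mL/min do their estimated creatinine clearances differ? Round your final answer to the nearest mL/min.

Patient A: SCr = 231 / 88.4 = 2.613 mg/dL
Patient A: CrCl = (140 − 52) × 55 / (72 × 2.613) × 0.85 = 4840.0 / 188.14 × 0.85 ≈ 21.9 mL/min
Patient B: CrCl = (140 − 32) × 95 / (72 × 2.6) = 10260.0 / 187.20 ≈ 54.8 mL/min
|21.9 − 54.8| = 32.9 mL/min

33 mL/min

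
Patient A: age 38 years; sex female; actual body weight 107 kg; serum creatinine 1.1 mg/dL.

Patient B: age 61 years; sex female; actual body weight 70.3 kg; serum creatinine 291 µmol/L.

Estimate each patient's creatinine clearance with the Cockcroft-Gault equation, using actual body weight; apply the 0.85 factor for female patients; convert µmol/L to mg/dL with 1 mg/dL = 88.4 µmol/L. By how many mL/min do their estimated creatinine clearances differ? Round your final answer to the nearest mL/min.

Patient A: CrCl = (140 − 38) × 107 / (72 × 1.1) × 0.85 = 10914.0 / 79.20 × 0.85 ≈ 117.1 mL/min
Patient B: SCr = 291 / 88.4 = 3.292 mg/dL
Patient B: CrCl = (140 − 61) × 70.3 / (72 × 3.292) × 0.85 = 5553.7 / 237.02 × 0.85 ≈ 19.9 mL/min
|117.1 − 19.9| = 97.2 mL/min

97 mL/min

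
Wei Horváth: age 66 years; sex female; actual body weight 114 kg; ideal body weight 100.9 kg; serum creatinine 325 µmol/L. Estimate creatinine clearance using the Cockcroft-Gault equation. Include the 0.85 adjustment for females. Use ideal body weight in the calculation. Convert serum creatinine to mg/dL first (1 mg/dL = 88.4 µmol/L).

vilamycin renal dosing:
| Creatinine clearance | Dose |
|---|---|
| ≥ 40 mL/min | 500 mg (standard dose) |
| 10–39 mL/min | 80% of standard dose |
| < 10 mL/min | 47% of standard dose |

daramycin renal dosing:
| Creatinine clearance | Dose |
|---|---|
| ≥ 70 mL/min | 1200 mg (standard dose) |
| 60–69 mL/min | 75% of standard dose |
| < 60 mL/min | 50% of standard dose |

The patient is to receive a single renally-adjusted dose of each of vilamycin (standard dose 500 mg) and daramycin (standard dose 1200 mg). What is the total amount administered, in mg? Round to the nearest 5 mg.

1000 mg

SCr = 325 / 88.4 = 3.676 mg/dL
CrCl = (140 − 66) × 100.9 / (72 × 3.676) × 0.85 = 7466.6 / 264.67 × 0.85 ≈ 24.0 mL/min
CrCl ≈ 24 mL/min.
vilamycin: 10–39 mL/min → 80% of 500 mg = 400 mg.
daramycin: < 60 mL/min → 50% of 1200 mg = 600 mg.
Total = 400 + 600 = 1000 mg.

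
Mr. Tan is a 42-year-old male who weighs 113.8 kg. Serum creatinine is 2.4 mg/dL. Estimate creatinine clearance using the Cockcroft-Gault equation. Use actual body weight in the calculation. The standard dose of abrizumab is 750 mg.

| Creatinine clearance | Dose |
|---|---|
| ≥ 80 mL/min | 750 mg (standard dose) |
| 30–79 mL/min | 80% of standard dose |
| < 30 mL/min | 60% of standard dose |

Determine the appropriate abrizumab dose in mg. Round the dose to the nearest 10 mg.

600 mg

CrCl = (140 − 42) × 113.8 / (72 × 2.4) = 11152.4 / 172.80 ≈ 64.5 mL/min
CrCl ≈ 65 mL/min → bracket 30–79 mL/min.
80% of 750 mg = 600 mg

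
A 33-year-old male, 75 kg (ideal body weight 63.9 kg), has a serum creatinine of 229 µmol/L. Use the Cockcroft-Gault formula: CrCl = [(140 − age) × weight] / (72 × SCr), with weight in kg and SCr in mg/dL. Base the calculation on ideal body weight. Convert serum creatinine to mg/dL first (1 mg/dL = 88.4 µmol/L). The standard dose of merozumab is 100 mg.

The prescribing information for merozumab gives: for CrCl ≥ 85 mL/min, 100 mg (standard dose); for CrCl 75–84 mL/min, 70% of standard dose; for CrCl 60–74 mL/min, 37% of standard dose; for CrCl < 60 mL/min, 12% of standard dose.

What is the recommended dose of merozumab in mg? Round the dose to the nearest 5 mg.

SCr = 229 / 88.4 = 2.59 mg/dL
CrCl = (140 − 33) × 63.9 / (72 × 2.59) = 6837.3 / 186.48 ≈ 36.7 mL/min
CrCl ≈ 37 mL/min → bracket < 60 mL/min.
12% of 100 mg = 12 mg → 10 mg

10 mg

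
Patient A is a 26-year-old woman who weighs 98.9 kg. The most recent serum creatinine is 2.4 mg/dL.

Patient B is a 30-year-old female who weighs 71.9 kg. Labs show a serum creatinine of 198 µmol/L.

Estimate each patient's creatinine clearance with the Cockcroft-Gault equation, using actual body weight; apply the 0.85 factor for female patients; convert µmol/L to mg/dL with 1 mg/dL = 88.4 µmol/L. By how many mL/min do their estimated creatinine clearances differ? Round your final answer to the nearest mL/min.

Patient A: CrCl = (140 − 26) × 98.9 / (72 × 2.4) × 0.85 = 11274.6 / 172.80 × 0.85 ≈ 55.5 mL/min
Patient B: SCr = 198 / 88.4 = 2.24 mg/dL
Patient B: CrCl = (140 − 30) × 71.9 / (72 × 2.24) × 0.85 = 7909.0 / 161.28 × 0.85 ≈ 41.7 mL/min
|55.5 − 41.7| = 13.8 mL/min

14 mL/min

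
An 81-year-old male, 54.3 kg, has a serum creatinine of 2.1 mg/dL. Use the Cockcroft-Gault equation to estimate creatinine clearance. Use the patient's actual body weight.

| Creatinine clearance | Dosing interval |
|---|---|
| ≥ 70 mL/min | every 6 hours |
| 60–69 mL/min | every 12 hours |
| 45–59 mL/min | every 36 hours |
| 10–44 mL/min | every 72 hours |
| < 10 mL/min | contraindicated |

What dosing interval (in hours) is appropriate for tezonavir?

CrCl = (140 − 81) × 54.3 / (72 × 2.1) = 3203.7 / 151.20 ≈ 21.2 mL/min
CrCl ≈ 21 mL/min → bracket 10–44 mL/min → every 72 hours.

every 72 hours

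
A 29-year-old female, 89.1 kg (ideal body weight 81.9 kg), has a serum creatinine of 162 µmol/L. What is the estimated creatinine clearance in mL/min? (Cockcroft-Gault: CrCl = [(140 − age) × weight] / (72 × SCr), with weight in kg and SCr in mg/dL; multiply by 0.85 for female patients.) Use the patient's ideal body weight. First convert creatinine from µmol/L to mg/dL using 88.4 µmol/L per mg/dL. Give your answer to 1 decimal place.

58.6 mL/min

SCr = 162 / 88.4 = 1.833 mg/dL
CrCl = (140 − 29) × 81.9 / (72 × 1.833) × 0.85 = 9090.9 / 131.98 × 0.85 ≈ 58.6 mL/min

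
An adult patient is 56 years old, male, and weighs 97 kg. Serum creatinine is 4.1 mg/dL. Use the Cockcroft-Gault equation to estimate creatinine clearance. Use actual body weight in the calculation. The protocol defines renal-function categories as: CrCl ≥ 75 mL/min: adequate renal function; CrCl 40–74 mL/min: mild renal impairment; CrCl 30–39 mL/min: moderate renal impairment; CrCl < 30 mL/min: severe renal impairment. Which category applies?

CrCl = (140 − 56) × 97 / (72 × 4.1) = 8148.0 / 295.20 ≈ 27.6 mL/min
28 mL/min falls in the 'severe renal impairment' range.

severe renal impairment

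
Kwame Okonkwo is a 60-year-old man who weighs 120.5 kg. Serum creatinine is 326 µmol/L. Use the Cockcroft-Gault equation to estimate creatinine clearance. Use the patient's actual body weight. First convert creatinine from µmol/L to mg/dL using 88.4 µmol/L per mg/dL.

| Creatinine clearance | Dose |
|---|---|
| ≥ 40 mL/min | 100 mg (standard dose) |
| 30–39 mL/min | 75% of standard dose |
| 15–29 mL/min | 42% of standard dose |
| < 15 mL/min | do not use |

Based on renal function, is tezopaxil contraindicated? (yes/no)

no

SCr = 326 / 88.4 = 3.688 mg/dL
CrCl = (140 − 60) × 120.5 / (72 × 3.688) = 9640.0 / 265.54 ≈ 36.3 mL/min
CrCl ≈ 36 mL/min, which is ≥ 15 mL/min.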